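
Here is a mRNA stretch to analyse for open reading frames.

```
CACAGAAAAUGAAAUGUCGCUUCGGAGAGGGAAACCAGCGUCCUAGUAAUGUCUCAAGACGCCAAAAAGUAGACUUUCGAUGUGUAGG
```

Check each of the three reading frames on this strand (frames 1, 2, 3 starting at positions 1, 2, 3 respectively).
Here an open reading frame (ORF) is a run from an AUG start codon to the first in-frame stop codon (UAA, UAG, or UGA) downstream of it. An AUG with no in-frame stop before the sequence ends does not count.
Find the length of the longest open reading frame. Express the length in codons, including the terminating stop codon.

Frame 1: CAC AGA AAA UGA AAU GUC GCU UCG GAG AGG GAA ACC AGC GUC CUA GUA AUG UCU CAA GAC GCC AAA AAG UAG ACU UUC GAU GUG UAG — AUG at 49, stop UAG at 70 → 24 nt.
Frame 2: ACA GAA AAU GAA AUG UCG CUU CGG AGA GGG AAA CCA GCG UCC UAG UAA UGU CUC AAG ACG CCA AAA AGU AGA CUU UCG AUG UGU AGG — AUG at 14, stop UAG at 44 → 33 nt.
Frame 3: CAG AAA AUG AAA UGU CGC UUC GGA GAG GGA AAC CAG CGU CCU AGU AAU GUC UCA AGA CGC CAA AAA GUA GAC UUU CGA UGU GUA — no AUG→stop ORF.
Longest: frame 2, positions 14–46, 33 nt = 11 codons = 10 aa. → 11 codons.

11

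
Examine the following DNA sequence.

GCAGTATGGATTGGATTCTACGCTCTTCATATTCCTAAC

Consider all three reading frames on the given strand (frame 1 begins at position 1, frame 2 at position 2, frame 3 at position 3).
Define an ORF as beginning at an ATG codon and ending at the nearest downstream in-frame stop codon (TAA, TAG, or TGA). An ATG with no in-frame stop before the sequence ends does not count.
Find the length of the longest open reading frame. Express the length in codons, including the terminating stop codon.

11

Frame 1: GCA GTA TGG ATT GGA TTC TAC GCT CTT CAT ATT CCT AAC — no ATG→stop ORF.
Frame 2: CAG TAT GGA TTG GAT TCT ACG CTC TTC ATA TTC CTA — no ATG→stop ORF.
Frame 3: AGT ATG GAT TGG ATT CTA CGC TCT TCA TAT TCC TAA — ATG at 6, stop TAA at 36 → 33 nt.
Longest: frame 3, positions 6–38, 33 nt = 11 codons = 10 aa. → 11 codons.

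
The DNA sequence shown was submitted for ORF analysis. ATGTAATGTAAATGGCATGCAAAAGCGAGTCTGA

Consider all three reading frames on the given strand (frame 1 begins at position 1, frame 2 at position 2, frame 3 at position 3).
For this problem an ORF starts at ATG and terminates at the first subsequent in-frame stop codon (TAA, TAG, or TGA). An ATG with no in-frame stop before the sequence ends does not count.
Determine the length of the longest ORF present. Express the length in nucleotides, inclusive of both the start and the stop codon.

Frame 1: ATG TAA TGT AAA TGG CAT GCA AAA GCG AGT CTG — ATG at 1, stop TAA at 4 → 6 nt.
Frame 2: TGT AAT GTA AAT GGC ATG CAA AAG CGA GTC TGA — ATG at 17, stop TGA at 32 → 18 nt.
Frame 3: GTA ATG TAA ATG GCA TGC AAA AGC GAG TCT — ATG at 6, stop TAA at 9 → 6 nt.
Longest: frame 2, positions 17–34, 18 nt = 6 codons = 5 aa. → 18 nucleotides.

18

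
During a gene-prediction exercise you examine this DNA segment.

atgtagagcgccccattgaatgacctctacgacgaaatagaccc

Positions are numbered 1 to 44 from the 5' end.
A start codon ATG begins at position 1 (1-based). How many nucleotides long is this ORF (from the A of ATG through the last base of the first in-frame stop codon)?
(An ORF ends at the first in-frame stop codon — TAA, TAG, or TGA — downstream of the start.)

6

Codons from position 1: ATG (1–3), TAG (4–6).
TAG is the first in-frame stop; ORF spans 1–6, 6 nucleotides.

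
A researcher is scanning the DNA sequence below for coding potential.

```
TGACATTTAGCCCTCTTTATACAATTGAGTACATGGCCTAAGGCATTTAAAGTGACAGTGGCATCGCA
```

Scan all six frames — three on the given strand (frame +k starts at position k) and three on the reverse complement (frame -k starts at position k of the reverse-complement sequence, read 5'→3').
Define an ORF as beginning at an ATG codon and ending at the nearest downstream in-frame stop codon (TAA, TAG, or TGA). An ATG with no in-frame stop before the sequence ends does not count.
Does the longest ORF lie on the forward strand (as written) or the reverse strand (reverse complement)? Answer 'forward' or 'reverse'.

reverse

Reverse complement (5'→3'): TGCGATGCCACTGTCACTTTAAATGCCTTAGGCCATGTACTCAATTGTATAAAGAGGGCTAAATGTCA
Frame +1: TGA CAT TTA GCC CTC TTT ATA CAA TTG AGT ACA TGG CCT AAG GCA TTT AAA GTG ACA GTG GCA TCG — no ATG→stop ORF.
Frame +2: GAC ATT TAG CCC TCT TTA TAC AAT TGA GTA CAT GGC CTA AGG CAT TTA AAG TGA CAG TGG CAT CGC — no ATG→stop ORF.
Frame +3: ACA TTT AGC CCT CTT TAT ACA ATT GAG TAC ATG GCC TAA GGC ATT TAA AGT GAC AGT GGC ATC GCA — ATG at 33, stop TAA at 39 → 9 nt.
Frame -1: TGC GAT GCC ACT GTC ACT TTA AAT GCC TTA GGC CAT GTA CTC AAT TGT ATA AAG AGG GCT AAA TGT — no ATG→stop ORF.
Frame -2: GCG ATG CCA CTG TCA CTT TAA ATG CCT TAG GCC ATG TAC TCA ATT GTA TAA AGA GGG CTA AAT GTC — ATG at 5, stop TAA at 20 → 18 nt; ATG at 23, stop TAG at 29 → 9 nt; ATG at 35, stop TAA at 50 → 18 nt.
Frame -3: CGA TGC CAC TGT CAC TTT AAA TGC CTT AGG CCA TGT ACT CAA TTG TAT AAA GAG GGC TAA ATG TCA — no ATG→stop ORF.
Forward-strand max 9 nt; reverse-strand max 18 nt. The reverse strand has the longer ORF.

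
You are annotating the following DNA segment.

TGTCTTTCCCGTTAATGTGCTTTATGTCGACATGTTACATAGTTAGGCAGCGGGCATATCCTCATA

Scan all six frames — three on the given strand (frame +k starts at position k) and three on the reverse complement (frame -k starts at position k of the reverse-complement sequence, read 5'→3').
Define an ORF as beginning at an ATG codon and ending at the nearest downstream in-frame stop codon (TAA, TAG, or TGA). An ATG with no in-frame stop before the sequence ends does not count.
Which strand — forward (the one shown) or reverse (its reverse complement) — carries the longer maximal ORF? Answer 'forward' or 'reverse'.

Reverse complement (5'→3'): TATGAGGATATGCCCGCTGCCTAACTATGTAACATGTCGACATAAAGCACATTAACGGGAAAGACA
Frame +1: TGT CTT TCC CGT TAA TGT GCT TTA TGT CGA CAT GTT ACA TAG TTA GGC AGC GGG CAT ATC CTC ATA — no ATG→stop ORF.
Frame +2: GTC TTT CCC GTT AAT GTG CTT TAT GTC GAC ATG TTA CAT AGT TAG GCA GCG GGC ATA TCC TCA — ATG at 32, stop TAG at 44 → 15 nt.
Frame +3: TCT TTC CCG TTA ATG TGC TTT ATG TCG ACA TGT TAC ATA GTT AGG CAG CGG GCA TAT CCT CAT — no ATG→stop ORF.
Frame -1: TAT GAG GAT ATG CCC GCT GCC TAA CTA TGT AAC ATG TCG ACA TAA AGC ACA TTA ACG GGA AAG ACA — ATG at 10, stop TAA at 22 → 15 nt; ATG at 34, stop TAA at 43 → 12 nt.
Frame -2: ATG AGG ATA TGC CCG CTG CCT AAC TAT GTA ACA TGT CGA CAT AAA GCA CAT TAA CGG GAA AGA — ATG at 2, stop TAA at 53 → 54 nt.
Frame -3: TGA GGA TAT GCC CGC TGC CTA ACT ATG TAA CAT GTC GAC ATA AAG CAC ATT AAC GGG AAA GAC — ATG at 27, stop TAA at 30 → 6 nt.
Forward-strand max 15 nt; reverse-strand max 54 nt. The reverse strand has the longer ORF.

reverse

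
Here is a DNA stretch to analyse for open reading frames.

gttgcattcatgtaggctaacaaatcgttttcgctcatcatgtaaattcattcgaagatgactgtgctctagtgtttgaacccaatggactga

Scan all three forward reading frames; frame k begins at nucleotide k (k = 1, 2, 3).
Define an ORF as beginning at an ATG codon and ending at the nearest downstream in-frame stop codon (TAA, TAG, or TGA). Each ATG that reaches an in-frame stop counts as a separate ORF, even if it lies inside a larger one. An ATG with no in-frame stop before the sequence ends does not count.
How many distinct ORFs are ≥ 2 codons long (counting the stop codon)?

4

Frame 1: GTT GCA TTC ATG TAG GCT AAC AAA TCG TTT TCG CTC ATC ATG TAA ATT CAT TCG AAG ATG ACT GTG CTC TAG TGT TTG AAC CCA ATG GAC TGA — ATG at 10, stop TAG at 13 → 6 nt; ATG at 40, stop TAA at 43 → 6 nt; ATG at 58, stop TAG at 70 → 15 nt; ATG at 85, stop TGA at 91 → 9 nt.
Frame 2: TTG CAT TCA TGT AGG CTA ACA AAT CGT TTT CGC TCA TCA TGT AAA TTC ATT CGA AGA TGA CTG TGC TCT AGT GTT TGA ACC CAA TGG ACT — no ATG→stop ORF.
Frame 3: TGC ATT CAT GTA GGC TAA CAA ATC GTT TTC GCT CAT CAT GTA AAT TCA TTC GAA GAT GAC TGT GCT CTA GTG TTT GAA CCC AAT GGA CTG — no ATG→stop ORF.
ORFs ≥ 2 codons: frame 1 10–15 (2 codons), frame 1 40–45 (2 codons), frame 1 58–72 (5 codons), frame 1 85–93 (3 codons). Count = 4.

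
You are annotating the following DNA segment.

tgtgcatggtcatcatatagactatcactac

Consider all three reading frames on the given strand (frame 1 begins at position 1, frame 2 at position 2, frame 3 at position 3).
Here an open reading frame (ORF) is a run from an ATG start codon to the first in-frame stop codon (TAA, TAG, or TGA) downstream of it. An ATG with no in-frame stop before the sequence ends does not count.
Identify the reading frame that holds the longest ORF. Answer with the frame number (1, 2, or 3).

Frame 1: TGT GCA TGG TCA TCA TAT AGA CTA TCA CTA — no ATG→stop ORF.
Frame 2: GTG CAT GGT CAT CAT ATA GAC TAT CAC TAC — no ATG→stop ORF.
Frame 3: TGC ATG GTC ATC ATA TAG ACT ATC ACT — ATG at 6, stop TAG at 18 → 15 nt.
Longest ORF is 15 nt in frame 3 (positions 6–20).

3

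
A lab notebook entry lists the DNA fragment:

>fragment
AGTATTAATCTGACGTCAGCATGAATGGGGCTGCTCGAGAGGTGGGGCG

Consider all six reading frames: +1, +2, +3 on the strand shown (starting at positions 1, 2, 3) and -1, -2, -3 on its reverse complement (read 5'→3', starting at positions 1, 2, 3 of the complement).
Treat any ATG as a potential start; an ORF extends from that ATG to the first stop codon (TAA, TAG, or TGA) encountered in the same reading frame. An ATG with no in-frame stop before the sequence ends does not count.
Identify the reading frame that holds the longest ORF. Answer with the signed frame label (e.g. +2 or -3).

Reverse complement (5'→3'): CGCCCCACCTCTCGAGCAGCCCCATTCATGCTGACGTCAGATTAATACT
Frame +1: AGT ATT AAT CTG ACG TCA GCA TGA ATG GGG CTG CTC GAG AGG TGG GGC — no ATG→stop ORF.
Frame +2: GTA TTA ATC TGA CGT CAG CAT GAA TGG GGC TGC TCG AGA GGT GGG GCG — no ATG→stop ORF.
Frame +3: TAT TAA TCT GAC GTC AGC ATG AAT GGG GCT GCT CGA GAG GTG GGG — no ATG→stop ORF.
Frame -1: CGC CCC ACC TCT CGA GCA GCC CCA TTC ATG CTG ACG TCA GAT TAA TAC — ATG at 28, stop TAA at 43 → 18 nt.
Frame -2: GCC CCA CCT CTC GAG CAG CCC CAT TCA TGC TGA CGT CAG ATT AAT ACT — no ATG→stop ORF.
Frame -3: CCC CAC CTC TCG AGC AGC CCC ATT CAT GCT GAC GTC AGA TTA ATA — no ATG→stop ORF.
Longest ORF is 18 nt in frame -1 (positions 28–45).

-1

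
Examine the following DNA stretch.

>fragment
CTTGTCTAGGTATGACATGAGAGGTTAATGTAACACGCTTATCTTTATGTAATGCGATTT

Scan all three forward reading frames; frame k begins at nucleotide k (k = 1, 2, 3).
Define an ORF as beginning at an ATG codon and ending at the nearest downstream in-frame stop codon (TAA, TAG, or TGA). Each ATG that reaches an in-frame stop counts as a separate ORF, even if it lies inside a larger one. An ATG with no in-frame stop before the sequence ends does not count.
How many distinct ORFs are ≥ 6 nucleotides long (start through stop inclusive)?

Frame 1: CTT GTC TAG GTA TGA CAT GAG AGG TTA ATG TAA CAC GCT TAT CTT TAT GTA ATG CGA TTT — ATG at 28, stop TAA at 31 → 6 nt.
Frame 2: TTG TCT AGG TAT GAC ATG AGA GGT TAA TGT AAC ACG CTT ATC TTT ATG TAA TGC GAT — ATG at 17, stop TAA at 26 → 12 nt; ATG at 47, stop TAA at 50 → 6 nt.
Frame 3: TGT CTA GGT ATG ACA TGA GAG GTT AAT GTA ACA CGC TTA TCT TTA TGT AAT GCG ATT — ATG at 12, stop TGA at 18 → 9 nt.
ORFs ≥ 6 nucleotides: frame 1 28–33 (6 nucleotides), frame 2 17–28 (12 nucleotides), frame 2 47–52 (6 nucleotides), frame 3 12–20 (9 nucleotides). Count = 4.

4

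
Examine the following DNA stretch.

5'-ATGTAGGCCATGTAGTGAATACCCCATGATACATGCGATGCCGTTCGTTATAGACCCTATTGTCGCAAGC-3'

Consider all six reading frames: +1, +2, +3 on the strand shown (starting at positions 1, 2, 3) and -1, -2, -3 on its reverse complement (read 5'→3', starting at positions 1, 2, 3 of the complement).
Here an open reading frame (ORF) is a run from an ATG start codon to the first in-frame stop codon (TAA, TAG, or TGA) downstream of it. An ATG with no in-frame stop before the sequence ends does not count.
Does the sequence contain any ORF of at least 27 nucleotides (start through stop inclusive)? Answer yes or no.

Reverse complement (5'→3'): GCTTGCGACAATAGGGTCTATAACGAACGGCATCGCATGTATCATGGGGTATTCACTACATGGCCTACAT
Frame +1: ATG TAG GCC ATG TAG TGA ATA CCC CAT GAT ACA TGC GAT GCC GTT CGT TAT AGA CCC TAT TGT CGC AAG — ATG at 1, stop TAG at 4 → 6 nt; ATG at 10, stop TAG at 13 → 6 nt.
Frame +2: TGT AGG CCA TGT AGT GAA TAC CCC ATG ATA CAT GCG ATG CCG TTC GTT ATA GAC CCT ATT GTC GCA AGC — no ATG→stop ORF.
Frame +3: GTA GGC CAT GTA GTG AAT ACC CCA TGA TAC ATG CGA TGC CGT TCG TTA TAG ACC CTA TTG TCG CAA — ATG at 33, stop TAG at 51 → 21 nt.
Frame -1: GCT TGC GAC AAT AGG GTC TAT AAC GAA CGG CAT CGC ATG TAT CAT GGG GTA TTC ACT ACA TGG CCT ACA — no ATG→stop ORF.
Frame -2: CTT GCG ACA ATA GGG TCT ATA ACG AAC GGC ATC GCA TGT ATC ATG GGG TAT TCA CTA CAT GGC CTA CAT — no ATG→stop ORF.
Frame -3: TTG CGA CAA TAG GGT CTA TAA CGA ACG GCA TCG CAT GTA TCA TGG GGT ATT CAC TAC ATG GCC TAC — no ATG→stop ORF.
Largest ORF found is 21 nucleotides < 27, so no.

no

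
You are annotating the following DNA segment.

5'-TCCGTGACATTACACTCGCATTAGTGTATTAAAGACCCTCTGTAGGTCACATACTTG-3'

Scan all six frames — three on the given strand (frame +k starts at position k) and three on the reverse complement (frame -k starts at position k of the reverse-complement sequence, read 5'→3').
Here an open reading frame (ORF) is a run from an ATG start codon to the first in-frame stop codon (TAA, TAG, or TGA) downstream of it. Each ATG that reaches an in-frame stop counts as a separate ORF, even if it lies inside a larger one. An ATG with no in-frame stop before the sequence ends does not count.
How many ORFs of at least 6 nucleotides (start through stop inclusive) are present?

2

Reverse complement (5'→3'): CAAGTATGTGACCTACAGAGGGTCTTTAATACACTAATGCGAGTGTAATGTCACGGA
Frame +1: TCC GTG ACA TTA CAC TCG CAT TAG TGT ATT AAA GAC CCT CTG TAG GTC ACA TAC TTG — no ATG→stop ORF.
Frame +2: CCG TGA CAT TAC ACT CGC ATT AGT GTA TTA AAG ACC CTC TGT AGG TCA CAT ACT — no ATG→stop ORF.
Frame +3: CGT GAC ATT ACA CTC GCA TTA GTG TAT TAA AGA CCC TCT GTA GGT CAC ATA CTT — no ATG→stop ORF.
Frame -1: CAA GTA TGT GAC CTA CAG AGG GTC TTT AAT ACA CTA ATG CGA GTG TAA TGT CAC GGA — ATG at 37, stop TAA at 46 → 12 nt.
Frame -2: AAG TAT GTG ACC TAC AGA GGG TCT TTA ATA CAC TAA TGC GAG TGT AAT GTC ACG — no ATG→stop ORF.
Frame -3: AGT ATG TGA CCT ACA GAG GGT CTT TAA TAC ACT AAT GCG AGT GTA ATG TCA CGG — ATG at 6, stop TGA at 9 → 6 nt.
ORFs ≥ 6 nucleotides: frame -1 37–48 (12 nucleotides), frame -3 6–11 (6 nucleotides). Count = 2.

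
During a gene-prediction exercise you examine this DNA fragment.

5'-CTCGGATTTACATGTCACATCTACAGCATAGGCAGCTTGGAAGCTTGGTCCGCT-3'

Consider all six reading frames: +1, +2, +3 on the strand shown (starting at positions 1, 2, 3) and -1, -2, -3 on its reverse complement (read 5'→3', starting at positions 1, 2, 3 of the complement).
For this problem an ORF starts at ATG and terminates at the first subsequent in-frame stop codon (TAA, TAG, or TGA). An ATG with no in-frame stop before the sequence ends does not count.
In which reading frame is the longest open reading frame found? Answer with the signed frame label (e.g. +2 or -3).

-2

Reverse complement (5'→3'): AGCGGACCAAGCTTCCAAGCTGCCTATGCTGTAGATGTGACATGTAAATCCGAG
Frame +1: CTC GGA TTT ACA TGT CAC ATC TAC AGC ATA GGC AGC TTG GAA GCT TGG TCC GCT — no ATG→stop ORF.
Frame +2: TCG GAT TTA CAT GTC ACA TCT ACA GCA TAG GCA GCT TGG AAG CTT GGT CCG — no ATG→stop ORF.
Frame +3: CGG ATT TAC ATG TCA CAT CTA CAG CAT AGG CAG CTT GGA AGC TTG GTC CGC — no ATG→stop ORF.
Frame -1: AGC GGA CCA AGC TTC CAA GCT GCC TAT GCT GTA GAT GTG ACA TGT AAA TCC GAG — no ATG→stop ORF.
Frame -2: GCG GAC CAA GCT TCC AAG CTG CCT ATG CTG TAG ATG TGA CAT GTA AAT CCG — ATG at 26, stop TAG at 32 → 9 nt; ATG at 35, stop TGA at 38 → 6 nt.
Frame -3: CGG ACC AAG CTT CCA AGC TGC CTA TGC TGT AGA TGT GAC ATG TAA ATC CGA — ATG at 42, stop TAA at 45 → 6 nt.
Longest ORF is 9 nt in frame -2 (positions 26–34).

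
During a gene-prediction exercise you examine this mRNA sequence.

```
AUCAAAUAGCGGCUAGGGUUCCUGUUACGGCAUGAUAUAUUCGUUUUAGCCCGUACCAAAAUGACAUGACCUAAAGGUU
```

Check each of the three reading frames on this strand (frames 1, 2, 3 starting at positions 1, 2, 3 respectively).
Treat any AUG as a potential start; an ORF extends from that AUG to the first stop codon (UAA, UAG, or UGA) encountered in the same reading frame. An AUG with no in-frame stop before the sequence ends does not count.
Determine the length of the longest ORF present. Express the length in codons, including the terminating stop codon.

6

Frame 1: AUC AAA UAG CGG CUA GGG UUC CUG UUA CGG CAU GAU AUA UUC GUU UUA GCC CGU ACC AAA AUG ACA UGA CCU AAA GGU — AUG at 61, stop UGA at 67 → 9 nt.
Frame 2: UCA AAU AGC GGC UAG GGU UCC UGU UAC GGC AUG AUA UAU UCG UUU UAG CCC GUA CCA AAA UGA CAU GAC CUA AAG GUU — AUG at 32, stop UAG at 47 → 18 nt.
Frame 3: CAA AUA GCG GCU AGG GUU CCU GUU ACG GCA UGA UAU AUU CGU UUU AGC CCG UAC CAA AAU GAC AUG ACC UAA AGG — AUG at 66, stop UAA at 72 → 9 nt.
Longest: frame 2, positions 32–49, 18 nt = 6 codons = 5 aa. → 6 codons.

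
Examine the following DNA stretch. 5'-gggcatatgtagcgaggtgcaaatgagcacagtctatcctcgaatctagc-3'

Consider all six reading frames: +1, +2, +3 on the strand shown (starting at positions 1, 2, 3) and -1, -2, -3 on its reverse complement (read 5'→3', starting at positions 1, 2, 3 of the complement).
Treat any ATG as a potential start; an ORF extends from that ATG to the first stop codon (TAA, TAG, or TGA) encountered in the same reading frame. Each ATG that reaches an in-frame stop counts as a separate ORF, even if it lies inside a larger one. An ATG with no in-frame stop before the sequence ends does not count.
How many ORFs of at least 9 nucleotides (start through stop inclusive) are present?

1

Reverse complement (5'→3'): GCTAGATTCGAGGATAGACTGTGCTCATTTGCACCTCGCTACATATGCCC
Frame +1: GGG CAT ATG TAG CGA GGT GCA AAT GAG CAC AGT CTA TCC TCG AAT CTA — ATG at 7, stop TAG at 10 → 6 nt.
Frame +2: GGC ATA TGT AGC GAG GTG CAA ATG AGC ACA GTC TAT CCT CGA ATC TAG — ATG at 23, stop TAG at 47 → 27 nt.
Frame +3: GCA TAT GTA GCG AGG TGC AAA TGA GCA CAG TCT ATC CTC GAA TCT AGC — no ATG→stop ORF.
Frame -1: GCT AGA TTC GAG GAT AGA CTG TGC TCA TTT GCA CCT CGC TAC ATA TGC — no ATG→stop ORF.
Frame -2: CTA GAT TCG AGG ATA GAC TGT GCT CAT TTG CAC CTC GCT ACA TAT GCC — no ATG→stop ORF.
Frame -3: TAG ATT CGA GGA TAG ACT GTG CTC ATT TGC ACC TCG CTA CAT ATG CCC — no ATG→stop ORF.
ORFs ≥ 9 nucleotides: frame +2 23–49 (27 nucleotides). Count = 1.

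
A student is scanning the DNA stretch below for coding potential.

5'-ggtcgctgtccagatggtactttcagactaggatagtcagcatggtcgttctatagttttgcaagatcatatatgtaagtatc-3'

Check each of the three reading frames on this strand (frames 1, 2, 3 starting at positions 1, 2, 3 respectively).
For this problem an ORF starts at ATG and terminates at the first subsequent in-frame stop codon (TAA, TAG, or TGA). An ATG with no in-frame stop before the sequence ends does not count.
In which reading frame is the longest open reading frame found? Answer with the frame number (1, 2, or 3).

Frame 1: GGT CGC TGT CCA GAT GGT ACT TTC AGA CTA GGA TAG TCA GCA TGG TCG TTC TAT AGT TTT GCA AGA TCA TAT ATG TAA GTA — ATG at 73, stop TAA at 76 → 6 nt.
Frame 2: GTC GCT GTC CAG ATG GTA CTT TCA GAC TAG GAT AGT CAG CAT GGT CGT TCT ATA GTT TTG CAA GAT CAT ATA TGT AAG TAT — ATG at 14, stop TAG at 29 → 18 nt.
Frame 3: TCG CTG TCC AGA TGG TAC TTT CAG ACT AGG ATA GTC AGC ATG GTC GTT CTA TAG TTT TGC AAG ATC ATA TAT GTA AGT ATC — ATG at 42, stop TAG at 54 → 15 nt.
Longest ORF is 18 nt in frame 2 (positions 14–31).

2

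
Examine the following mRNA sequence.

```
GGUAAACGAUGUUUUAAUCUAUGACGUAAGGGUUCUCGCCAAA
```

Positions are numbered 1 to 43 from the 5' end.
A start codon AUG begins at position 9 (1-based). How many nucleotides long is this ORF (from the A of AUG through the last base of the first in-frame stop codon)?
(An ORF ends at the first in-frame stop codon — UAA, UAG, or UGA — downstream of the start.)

Codons from position 9: AUG (9–11), UUU (12–14), UAA (15–17).
UAA is the first in-frame stop; ORF spans 9–17, 9 nucleotides.

9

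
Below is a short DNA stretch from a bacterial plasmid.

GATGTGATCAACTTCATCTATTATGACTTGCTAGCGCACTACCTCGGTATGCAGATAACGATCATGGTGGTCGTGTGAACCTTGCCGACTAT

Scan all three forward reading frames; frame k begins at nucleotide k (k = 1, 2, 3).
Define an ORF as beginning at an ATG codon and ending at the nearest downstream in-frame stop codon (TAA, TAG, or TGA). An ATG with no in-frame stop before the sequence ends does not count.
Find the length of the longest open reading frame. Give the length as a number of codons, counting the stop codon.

Frame 1: GAT GTG ATC AAC TTC ATC TAT TAT GAC TTG CTA GCG CAC TAC CTC GGT ATG CAG ATA ACG ATC ATG GTG GTC GTG TGA ACC TTG CCG ACT — ATG at 49, stop TGA at 76 → 30 nt; ATG at 64, stop TGA at 76 → 15 nt.
Frame 2: ATG TGA TCA ACT TCA TCT ATT ATG ACT TGC TAG CGC ACT ACC TCG GTA TGC AGA TAA CGA TCA TGG TGG TCG TGT GAA CCT TGC CGA CTA — ATG at 2, stop TGA at 5 → 6 nt; ATG at 23, stop TAG at 32 → 12 nt.
Frame 3: TGT GAT CAA CTT CAT CTA TTA TGA CTT GCT AGC GCA CTA CCT CGG TAT GCA GAT AAC GAT CAT GGT GGT CGT GTG AAC CTT GCC GAC TAT — no ATG→stop ORF.
Longest: frame 1, positions 49–78, 30 nt = 10 codons = 9 aa. → 10 codons.

10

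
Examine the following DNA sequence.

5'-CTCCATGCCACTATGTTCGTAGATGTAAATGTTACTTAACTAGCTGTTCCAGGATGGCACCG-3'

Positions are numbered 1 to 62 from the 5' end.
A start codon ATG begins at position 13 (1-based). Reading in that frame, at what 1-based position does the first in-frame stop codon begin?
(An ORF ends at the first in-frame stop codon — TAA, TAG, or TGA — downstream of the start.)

37

Codons from position 13: ATG (13–15), TTC (16–18), GTA (19–21), GAT (22–24), GTA (25–27), AAT (28–30), GTT (31–33), ACT (34–36), TAA (37–39).
TAA is a stop codon; it begins at position 37.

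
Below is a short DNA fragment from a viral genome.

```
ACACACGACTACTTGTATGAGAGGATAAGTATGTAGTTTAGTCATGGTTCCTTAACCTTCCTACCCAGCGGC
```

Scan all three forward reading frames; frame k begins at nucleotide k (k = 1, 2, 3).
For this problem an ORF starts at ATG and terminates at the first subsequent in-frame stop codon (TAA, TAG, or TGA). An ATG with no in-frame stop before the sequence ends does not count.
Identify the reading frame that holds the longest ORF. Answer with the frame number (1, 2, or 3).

Frame 1: ACA CAC GAC TAC TTG TAT GAG AGG ATA AGT ATG TAG TTT AGT CAT GGT TCC TTA ACC TTC CTA CCC AGC GGC — ATG at 31, stop TAG at 34 → 6 nt.
Frame 2: CAC ACG ACT ACT TGT ATG AGA GGA TAA GTA TGT AGT TTA GTC ATG GTT CCT TAA CCT TCC TAC CCA GCG — ATG at 17, stop TAA at 26 → 12 nt; ATG at 44, stop TAA at 53 → 12 nt.
Frame 3: ACA CGA CTA CTT GTA TGA GAG GAT AAG TAT GTA GTT TAG TCA TGG TTC CTT AAC CTT CCT ACC CAG CGG — no ATG→stop ORF.
Longest ORF is 12 nt in frame 2 (positions 17–28).

2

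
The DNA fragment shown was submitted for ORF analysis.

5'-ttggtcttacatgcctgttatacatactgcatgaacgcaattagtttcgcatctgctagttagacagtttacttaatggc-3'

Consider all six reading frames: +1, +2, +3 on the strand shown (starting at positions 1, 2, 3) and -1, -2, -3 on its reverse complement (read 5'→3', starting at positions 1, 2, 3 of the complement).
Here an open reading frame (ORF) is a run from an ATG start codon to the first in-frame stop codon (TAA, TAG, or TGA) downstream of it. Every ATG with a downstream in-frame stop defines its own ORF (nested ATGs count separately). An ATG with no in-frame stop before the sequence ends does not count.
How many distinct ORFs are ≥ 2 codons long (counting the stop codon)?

Reverse complement (5'→3'): GCCATTAAGTAAACTGTCTAACTAGCAGATGCGAAACTAATTGCGTTCATGCAGTATGTATAACAGGCATGTAAGACCAA
Frame +1: TTG GTC TTA CAT GCC TGT TAT ACA TAC TGC ATG AAC GCA ATT AGT TTC GCA TCT GCT AGT TAG ACA GTT TAC TTA ATG — ATG at 31, stop TAG at 61 → 33 nt.
Frame +2: TGG TCT TAC ATG CCT GTT ATA CAT ACT GCA TGA ACG CAA TTA GTT TCG CAT CTG CTA GTT AGA CAG TTT ACT TAA TGG — ATG at 11, stop TGA at 32 → 24 nt.
Frame +3: GGT CTT ACA TGC CTG TTA TAC ATA CTG CAT GAA CGC AAT TAG TTT CGC ATC TGC TAG TTA GAC AGT TTA CTT AAT GGC — no ATG→stop ORF.
Frame -1: GCC ATT AAG TAA ACT GTC TAA CTA GCA GAT GCG AAA CTA ATT GCG TTC ATG CAG TAT GTA TAA CAG GCA TGT AAG ACC — ATG at 49, stop TAA at 61 → 15 nt.
Frame -2: CCA TTA AGT AAA CTG TCT AAC TAG CAG ATG CGA AAC TAA TTG CGT TCA TGC AGT ATG TAT AAC AGG CAT GTA AGA CCA — ATG at 29, stop TAA at 38 → 12 nt.
Frame -3: CAT TAA GTA AAC TGT CTA ACT AGC AGA TGC GAA ACT AAT TGC GTT CAT GCA GTA TGT ATA ACA GGC ATG TAA GAC CAA — ATG at 69, stop TAA at 72 → 6 nt.
ORFs ≥ 2 codons: frame +1 31–63 (11 codons), frame +2 11–34 (8 codons), frame -1 49–63 (5 codons), frame -2 29–40 (4 codons), frame -3 69–74 (2 codons). Count = 5.

5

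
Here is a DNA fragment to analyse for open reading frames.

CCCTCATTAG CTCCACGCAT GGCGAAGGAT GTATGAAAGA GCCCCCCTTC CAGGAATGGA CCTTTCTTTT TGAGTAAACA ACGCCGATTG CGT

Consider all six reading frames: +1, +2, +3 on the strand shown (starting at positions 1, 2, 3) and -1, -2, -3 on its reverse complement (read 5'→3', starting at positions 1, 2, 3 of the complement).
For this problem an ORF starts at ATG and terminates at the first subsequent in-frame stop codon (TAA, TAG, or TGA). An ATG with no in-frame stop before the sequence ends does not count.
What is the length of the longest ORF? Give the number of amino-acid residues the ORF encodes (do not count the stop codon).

Reverse complement (5'→3'): ACGCAATCGGCGTTGTTTACTCAAAAAGAAAGGTCCATTCCTGGAAGGGGGGCTCTTTCATACATCCTTCGCCATGCGTGGAGCTAATGAGGG
Frame +1: CCC TCA TTA GCT CCA CGC ATG GCG AAG GAT GTA TGA AAG AGC CCC CCT TCC AGG AAT GGA CCT TTC TTT TTG AGT AAA CAA CGC CGA TTG CGT — ATG at 19, stop TGA at 34 → 18 nt.
Frame +2: CCT CAT TAG CTC CAC GCA TGG CGA AGG ATG TAT GAA AGA GCC CCC CTT CCA GGA ATG GAC CTT TCT TTT TGA GTA AAC AAC GCC GAT TGC — ATG at 29, stop TGA at 71 → 45 nt; ATG at 56, stop TGA at 71 → 18 nt.
Frame +3: CTC ATT AGC TCC ACG CAT GGC GAA GGA TGT ATG AAA GAG CCC CCC TTC CAG GAA TGG ACC TTT CTT TTT GAG TAA ACA ACG CCG ATT GCG — ATG at 33, stop TAA at 75 → 45 nt.
Frame -1: ACG CAA TCG GCG TTG TTT ACT CAA AAA GAA AGG TCC ATT CCT GGA AGG GGG GCT CTT TCA TAC ATC CTT CGC CAT GCG TGG AGC TAA TGA GGG — no ATG→stop ORF.
Frame -2: CGC AAT CGG CGT TGT TTA CTC AAA AAG AAA GGT CCA TTC CTG GAA GGG GGG CTC TTT CAT ACA TCC TTC GCC ATG CGT GGA GCT AAT GAG — no ATG→stop ORF.
Frame -3: GCA ATC GGC GTT GTT TAC TCA AAA AGA AAG GTC CAT TCC TGG AAG GGG GGC TCT TTC ATA CAT CCT TCG CCA TGC GTG GAG CTA ATG AGG — no ATG→stop ORF.
Longest: frame +2, positions 29–73, 45 nt = 15 codons = 14 aa. → 14 amino acids.

14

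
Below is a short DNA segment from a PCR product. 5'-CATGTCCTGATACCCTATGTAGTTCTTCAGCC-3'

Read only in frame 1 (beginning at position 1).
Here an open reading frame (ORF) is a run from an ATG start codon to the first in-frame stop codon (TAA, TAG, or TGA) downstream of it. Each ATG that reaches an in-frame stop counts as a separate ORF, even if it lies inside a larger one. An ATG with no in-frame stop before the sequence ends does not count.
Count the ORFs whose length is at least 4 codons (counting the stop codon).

Frame 1: CAT GTC CTG ATA CCC TAT GTA GTT CTT CAG — no ATG→stop ORF.
No ORF reaches 4 codons. Count = 0.

0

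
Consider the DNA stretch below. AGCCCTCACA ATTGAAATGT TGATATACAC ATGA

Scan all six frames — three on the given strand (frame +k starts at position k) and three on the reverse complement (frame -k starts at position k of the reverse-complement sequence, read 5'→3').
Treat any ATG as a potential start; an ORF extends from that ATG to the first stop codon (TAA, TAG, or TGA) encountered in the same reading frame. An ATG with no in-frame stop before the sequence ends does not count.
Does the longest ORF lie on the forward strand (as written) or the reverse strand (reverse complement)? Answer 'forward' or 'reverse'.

reverse

Reverse complement (5'→3'): TCATGTGTATATCAACATTTCAATTGTGAGGGCT
Frame +1: AGC CCT CAC AAT TGA AAT GTT GAT ATA CAC ATG — no ATG→stop ORF.
Frame +2: GCC CTC ACA ATT GAA ATG TTG ATA TAC ACA TGA — ATG at 17, stop TGA at 32 → 18 nt.
Frame +3: CCC TCA CAA TTG AAA TGT TGA TAT ACA CAT — no ATG→stop ORF.
Frame -1: TCA TGT GTA TAT CAA CAT TTC AAT TGT GAG GGC — no ATG→stop ORF.
Frame -2: CAT GTG TAT ATC AAC ATT TCA ATT GTG AGG GCT — no ATG→stop ORF.
Frame -3: ATG TGT ATA TCA ACA TTT CAA TTG TGA GGG — ATG at 3, stop TGA at 27 → 27 nt.
Forward-strand max 18 nt; reverse-strand max 27 nt. The reverse strand has the longer ORF.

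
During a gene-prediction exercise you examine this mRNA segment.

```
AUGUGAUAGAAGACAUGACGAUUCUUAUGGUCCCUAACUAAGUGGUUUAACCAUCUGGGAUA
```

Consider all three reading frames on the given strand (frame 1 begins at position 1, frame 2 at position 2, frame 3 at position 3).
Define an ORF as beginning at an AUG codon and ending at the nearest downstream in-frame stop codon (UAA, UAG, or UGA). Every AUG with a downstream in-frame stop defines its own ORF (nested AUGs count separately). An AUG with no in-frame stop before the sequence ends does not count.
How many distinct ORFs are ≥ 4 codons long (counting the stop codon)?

Frame 1: AUG UGA UAG AAG ACA UGA CGA UUC UUA UGG UCC CUA ACU AAG UGG UUU AAC CAU CUG GGA — AUG at 1, stop UGA at 4 → 6 nt.
Frame 2: UGU GAU AGA AGA CAU GAC GAU UCU UAU GGU CCC UAA CUA AGU GGU UUA ACC AUC UGG GAU — no AUG→stop ORF.
Frame 3: GUG AUA GAA GAC AUG ACG AUU CUU AUG GUC CCU AAC UAA GUG GUU UAA CCA UCU GGG AUA — AUG at 15, stop UAA at 39 → 27 nt; AUG at 27, stop UAA at 39 → 15 nt.
ORFs ≥ 4 codons: frame 3 15–41 (9 codons), frame 3 27–41 (5 codons). Count = 2.

2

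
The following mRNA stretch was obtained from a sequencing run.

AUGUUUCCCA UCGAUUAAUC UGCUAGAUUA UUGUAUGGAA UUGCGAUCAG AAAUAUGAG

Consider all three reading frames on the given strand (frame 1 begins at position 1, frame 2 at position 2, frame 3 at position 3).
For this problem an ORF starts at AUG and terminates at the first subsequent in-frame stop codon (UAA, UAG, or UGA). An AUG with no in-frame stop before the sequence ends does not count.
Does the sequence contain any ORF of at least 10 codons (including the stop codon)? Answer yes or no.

Frame 1: AUG UUU CCC AUC GAU UAA UCU GCU AGA UUA UUG UAU GGA AUU GCG AUC AGA AAU AUG — AUG at 1, stop UAA at 16 → 18 nt.
Frame 2: UGU UUC CCA UCG AUU AAU CUG CUA GAU UAU UGU AUG GAA UUG CGA UCA GAA AUA UGA — AUG at 35, stop UGA at 56 → 24 nt.
Frame 3: GUU UCC CAU CGA UUA AUC UGC UAG AUU AUU GUA UGG AAU UGC GAU CAG AAA UAU GAG — no AUG→stop ORF.
Largest ORF found is 8 codons < 10, so no.

no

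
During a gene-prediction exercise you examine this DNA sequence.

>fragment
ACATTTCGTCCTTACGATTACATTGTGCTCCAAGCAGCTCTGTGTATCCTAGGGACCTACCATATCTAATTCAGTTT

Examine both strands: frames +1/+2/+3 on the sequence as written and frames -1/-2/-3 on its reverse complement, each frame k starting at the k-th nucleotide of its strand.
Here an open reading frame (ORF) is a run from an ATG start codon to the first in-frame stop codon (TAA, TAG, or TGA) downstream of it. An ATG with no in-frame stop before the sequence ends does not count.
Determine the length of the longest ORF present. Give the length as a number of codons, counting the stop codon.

Reverse complement (5'→3'): AAACTGAATTAGATATGGTAGGTCCCTAGGATACACAGAGCTGCTTGGAGCACAATGTAATCGTAAGGACGAAATGT
Frame +1: ACA TTT CGT CCT TAC GAT TAC ATT GTG CTC CAA GCA GCT CTG TGT ATC CTA GGG ACC TAC CAT ATC TAA TTC AGT — no ATG→stop ORF.
Frame +2: CAT TTC GTC CTT ACG ATT ACA TTG TGC TCC AAG CAG CTC TGT GTA TCC TAG GGA CCT ACC ATA TCT AAT TCA GTT — no ATG→stop ORF.
Frame +3: ATT TCG TCC TTA CGA TTA CAT TGT GCT CCA AGC AGC TCT GTG TAT CCT AGG GAC CTA CCA TAT CTA ATT CAG TTT — no ATG→stop ORF.
Frame -1: AAA CTG AAT TAG ATA TGG TAG GTC CCT AGG ATA CAC AGA GCT GCT TGG AGC ACA ATG TAA TCG TAA GGA CGA AAT — ATG at 55, stop TAA at 58 → 6 nt.
Frame -2: AAC TGA ATT AGA TAT GGT AGG TCC CTA GGA TAC ACA GAG CTG CTT GGA GCA CAA TGT AAT CGT AAG GAC GAA ATG — no ATG→stop ORF.
Frame -3: ACT GAA TTA GAT ATG GTA GGT CCC TAG GAT ACA CAG AGC TGC TTG GAG CAC AAT GTA ATC GTA AGG ACG AAA TGT — ATG at 15, stop TAG at 27 → 15 nt.
Longest: frame -3, positions 15–29, 15 nt = 5 codons = 4 aa. → 5 codons.

5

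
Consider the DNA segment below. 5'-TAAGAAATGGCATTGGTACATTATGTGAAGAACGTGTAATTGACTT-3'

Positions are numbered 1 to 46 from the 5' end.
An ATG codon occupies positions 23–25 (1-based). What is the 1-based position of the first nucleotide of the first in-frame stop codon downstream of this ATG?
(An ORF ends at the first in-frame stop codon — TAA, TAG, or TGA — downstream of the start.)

Codons from position 23: ATG (23–25), TGA (26–28).
TGA is a stop codon; it begins at position 26.

26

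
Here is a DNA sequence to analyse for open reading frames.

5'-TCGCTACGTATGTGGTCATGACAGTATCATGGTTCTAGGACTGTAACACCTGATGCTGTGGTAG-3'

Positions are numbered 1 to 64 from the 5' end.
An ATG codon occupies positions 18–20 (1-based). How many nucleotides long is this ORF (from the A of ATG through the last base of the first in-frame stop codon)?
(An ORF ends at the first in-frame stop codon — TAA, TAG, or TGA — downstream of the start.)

Codons from position 18: ATG (18–20), ACA (21–23), GTA (24–26), TCA (27–29), TGG (30–32), TTC (33–35), TAG (36–38).
TAG is the first in-frame stop; ORF spans 18–38, 21 nucleotides.

21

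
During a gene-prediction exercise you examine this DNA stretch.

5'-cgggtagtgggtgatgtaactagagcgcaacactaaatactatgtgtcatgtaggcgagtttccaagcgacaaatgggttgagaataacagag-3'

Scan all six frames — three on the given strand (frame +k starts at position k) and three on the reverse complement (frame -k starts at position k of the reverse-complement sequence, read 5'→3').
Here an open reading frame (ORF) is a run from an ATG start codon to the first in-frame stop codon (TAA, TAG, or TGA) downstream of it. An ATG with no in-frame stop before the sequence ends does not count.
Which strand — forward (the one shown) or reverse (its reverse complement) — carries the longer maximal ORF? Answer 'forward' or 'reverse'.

Reverse complement (5'→3'): CTCTGTTATTCTCAACCCATTTGTCGCTTGGAAACTCGCCTACATGACACATAGTATTTAGTGTTGCGCTCTAGTTACATCACCCACTACCCG
Frame +1: CGG GTA GTG GGT GAT GTA ACT AGA GCG CAA CAC TAA ATA CTA TGT GTC ATG TAG GCG AGT TTC CAA GCG ACA AAT GGG TTG AGA ATA ACA GAG — ATG at 49, stop TAG at 52 → 6 nt.
Frame +2: GGG TAG TGG GTG ATG TAA CTA GAG CGC AAC ACT AAA TAC TAT GTG TCA TGT AGG CGA GTT TCC AAG CGA CAA ATG GGT TGA GAA TAA CAG — ATG at 14, stop TAA at 17 → 6 nt; ATG at 74, stop TGA at 80 → 9 nt.
Frame +3: GGT AGT GGG TGA TGT AAC TAG AGC GCA ACA CTA AAT ACT ATG TGT CAT GTA GGC GAG TTT CCA AGC GAC AAA TGG GTT GAG AAT AAC AGA — no ATG→stop ORF.
Frame -1: CTC TGT TAT TCT CAA CCC ATT TGT CGC TTG GAA ACT CGC CTA CAT GAC ACA TAG TAT TTA GTG TTG CGC TCT AGT TAC ATC ACC CAC TAC CCG — no ATG→stop ORF.
Frame -2: TCT GTT ATT CTC AAC CCA TTT GTC GCT TGG AAA CTC GCC TAC ATG ACA CAT AGT ATT TAG TGT TGC GCT CTA GTT ACA TCA CCC ACT ACC — ATG at 44, stop TAG at 59 → 18 nt.
Frame -3: CTG TTA TTC TCA ACC CAT TTG TCG CTT GGA AAC TCG CCT ACA TGA CAC ATA GTA TTT AGT GTT GCG CTC TAG TTA CAT CAC CCA CTA CCC — no ATG→stop ORF.
Forward-strand max 9 nt; reverse-strand max 18 nt. The reverse strand has the longer ORF.

reverse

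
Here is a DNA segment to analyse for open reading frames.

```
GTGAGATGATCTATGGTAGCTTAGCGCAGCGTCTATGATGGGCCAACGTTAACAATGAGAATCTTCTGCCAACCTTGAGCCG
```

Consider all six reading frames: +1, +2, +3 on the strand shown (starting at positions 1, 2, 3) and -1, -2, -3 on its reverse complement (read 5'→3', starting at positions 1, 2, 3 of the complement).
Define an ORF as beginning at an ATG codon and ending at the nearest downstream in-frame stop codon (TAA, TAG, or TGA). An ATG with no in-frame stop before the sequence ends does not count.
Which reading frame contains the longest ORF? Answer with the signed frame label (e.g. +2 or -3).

Reverse complement (5'→3'): CGGCTCAAGGTTGGCAGAAGATTCTCATTGTTAACGTTGGCCCATCATAGACGCTGCGCTAAGCTACCATAGATCATCTCAC
Frame +1: GTG AGA TGA TCT ATG GTA GCT TAG CGC AGC GTC TAT GAT GGG CCA ACG TTA ACA ATG AGA ATC TTC TGC CAA CCT TGA GCC — ATG at 13, stop TAG at 22 → 12 nt; ATG at 55, stop TGA at 76 → 24 nt.
Frame +2: TGA GAT GAT CTA TGG TAG CTT AGC GCA GCG TCT ATG ATG GGC CAA CGT TAA CAA TGA GAA TCT TCT GCC AAC CTT GAG CCG — ATG at 35, stop TAA at 50 → 18 nt; ATG at 38, stop TAA at 50 → 15 nt.
Frame +3: GAG ATG ATC TAT GGT AGC TTA GCG CAG CGT CTA TGA TGG GCC AAC GTT AAC AAT GAG AAT CTT CTG CCA ACC TTG AGC — ATG at 6, stop TGA at 36 → 33 nt.
Frame -1: CGG CTC AAG GTT GGC AGA AGA TTC TCA TTG TTA ACG TTG GCC CAT CAT AGA CGC TGC GCT AAG CTA CCA TAG ATC ATC TCA — no ATG→stop ORF.
Frame -2: GGC TCA AGG TTG GCA GAA GAT TCT CAT TGT TAA CGT TGG CCC ATC ATA GAC GCT GCG CTA AGC TAC CAT AGA TCA TCT CAC — no ATG→stop ORF.
Frame -3: GCT CAA GGT TGG CAG AAG ATT CTC ATT GTT AAC GTT GGC CCA TCA TAG ACG CTG CGC TAA GCT ACC ATA GAT CAT CTC — no ATG→stop ORF.
Longest ORF is 33 nt in frame +3 (positions 6–38).

+3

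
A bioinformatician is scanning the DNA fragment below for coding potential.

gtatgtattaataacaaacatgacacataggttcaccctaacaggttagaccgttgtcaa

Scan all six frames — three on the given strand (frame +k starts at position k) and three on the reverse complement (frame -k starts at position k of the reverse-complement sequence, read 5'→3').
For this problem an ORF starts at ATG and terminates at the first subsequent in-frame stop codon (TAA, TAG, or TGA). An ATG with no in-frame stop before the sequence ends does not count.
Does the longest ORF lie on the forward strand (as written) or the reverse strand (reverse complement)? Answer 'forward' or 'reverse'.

Reverse complement (5'→3'): TTGACAACGGTCTAACCTGTTAGGGTGAACCTATGTGTCATGTTTGTTATTAATACATAC
Frame +1: GTA TGT ATT AAT AAC AAA CAT GAC ACA TAG GTT CAC CCT AAC AGG TTA GAC CGT TGT CAA — no ATG→stop ORF.
Frame +2: TAT GTA TTA ATA ACA AAC ATG ACA CAT AGG TTC ACC CTA ACA GGT TAG ACC GTT GTC — ATG at 20, stop TAG at 47 → 30 nt.
Frame +3: ATG TAT TAA TAA CAA ACA TGA CAC ATA GGT TCA CCC TAA CAG GTT AGA CCG TTG TCA — ATG at 3, stop TAA at 9 → 9 nt.
Frame -1: TTG ACA ACG GTC TAA CCT GTT AGG GTG AAC CTA TGT GTC ATG TTT GTT ATT AAT ACA TAC — no ATG→stop ORF.
Frame -2: TGA CAA CGG TCT AAC CTG TTA GGG TGA ACC TAT GTG TCA TGT TTG TTA TTA ATA CAT — no ATG→stop ORF.
Frame -3: GAC AAC GGT CTA ACC TGT TAG GGT GAA CCT ATG TGT CAT GTT TGT TAT TAA TAC ATA — ATG at 33, stop TAA at 51 → 21 nt.
Forward-strand max 30 nt; reverse-strand max 21 nt. The forward strand has the longer ORF.

forward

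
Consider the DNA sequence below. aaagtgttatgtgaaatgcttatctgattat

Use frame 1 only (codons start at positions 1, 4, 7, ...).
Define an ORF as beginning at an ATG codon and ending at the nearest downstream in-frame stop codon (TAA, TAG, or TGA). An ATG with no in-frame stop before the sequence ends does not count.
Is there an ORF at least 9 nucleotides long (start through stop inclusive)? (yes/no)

yes

Frame 1: AAA GTG TTA TGT GAA ATG CTT ATC TGA TTA — ATG at 16, stop TGA at 25 → 12 nt.
Frame 1 has an ORF of 12 nucleotides (positions 16–27) ≥ 9, so yes.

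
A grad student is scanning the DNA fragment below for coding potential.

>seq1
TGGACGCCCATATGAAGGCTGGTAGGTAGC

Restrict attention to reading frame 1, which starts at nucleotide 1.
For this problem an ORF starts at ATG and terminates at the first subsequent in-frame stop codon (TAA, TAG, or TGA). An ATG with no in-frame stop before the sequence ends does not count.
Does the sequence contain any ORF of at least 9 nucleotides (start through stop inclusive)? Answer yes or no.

Frame 1: TGG ACG CCC ATA TGA AGG CTG GTA GGT AGC — no ATG→stop ORF.
Largest ORF found is 0 nucleotides < 9, so no.

no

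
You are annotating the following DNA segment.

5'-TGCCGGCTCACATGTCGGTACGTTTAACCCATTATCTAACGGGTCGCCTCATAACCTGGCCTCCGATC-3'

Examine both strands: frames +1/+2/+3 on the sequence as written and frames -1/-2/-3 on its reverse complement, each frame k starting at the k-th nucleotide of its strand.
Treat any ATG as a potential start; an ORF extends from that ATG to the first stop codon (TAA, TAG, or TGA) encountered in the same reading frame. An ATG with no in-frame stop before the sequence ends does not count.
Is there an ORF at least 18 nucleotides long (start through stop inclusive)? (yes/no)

Reverse complement (5'→3'): GATCGGAGGCCAGGTTATGAGGCGACCCGTTAGATAATGGGTTAAACGTACCGACATGTGAGCCGGCA
Frame +1: TGC CGG CTC ACA TGT CGG TAC GTT TAA CCC ATT ATC TAA CGG GTC GCC TCA TAA CCT GGC CTC CGA — no ATG→stop ORF.
Frame +2: GCC GGC TCA CAT GTC GGT ACG TTT AAC CCA TTA TCT AAC GGG TCG CCT CAT AAC CTG GCC TCC GAT — no ATG→stop ORF.
Frame +3: CCG GCT CAC ATG TCG GTA CGT TTA ACC CAT TAT CTA ACG GGT CGC CTC ATA ACC TGG CCT CCG ATC — no ATG→stop ORF.
Frame -1: GAT CGG AGG CCA GGT TAT GAG GCG ACC CGT TAG ATA ATG GGT TAA ACG TAC CGA CAT GTG AGC CGG — ATG at 37, stop TAA at 43 → 9 nt.
Frame -2: ATC GGA GGC CAG GTT ATG AGG CGA CCC GTT AGA TAA TGG GTT AAA CGT ACC GAC ATG TGA GCC GGC — ATG at 17, stop TAA at 35 → 21 nt; ATG at 56, stop TGA at 59 → 6 nt.
Frame -3: TCG GAG GCC AGG TTA TGA GGC GAC CCG TTA GAT AAT GGG TTA AAC GTA CCG ACA TGT GAG CCG GCA — no ATG→stop ORF.
Frame -2 has an ORF of 21 nucleotides (positions 17–37) ≥ 18, so yes.

yes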